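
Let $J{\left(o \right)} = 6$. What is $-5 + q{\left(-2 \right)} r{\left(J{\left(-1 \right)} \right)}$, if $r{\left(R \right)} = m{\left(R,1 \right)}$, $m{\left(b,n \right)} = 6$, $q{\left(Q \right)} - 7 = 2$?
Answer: $49$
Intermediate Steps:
$q{\left(Q \right)} = 9$ ($q{\left(Q \right)} = 7 + 2 = 9$)
$r{\left(R \right)} = 6$
$-5 + q{\left(-2 \right)} r{\left(J{\left(-1 \right)} \right)} = -5 + 9 \cdot 6 = -5 + 54 = 49$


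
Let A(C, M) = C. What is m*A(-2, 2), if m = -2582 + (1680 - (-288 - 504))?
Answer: 220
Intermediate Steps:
m = -110 (m = -2582 + (1680 - 1*(-792)) = -2582 + (1680 + 792) = -2582 + 2472 = -110)
m*A(-2, 2) = -110*(-2) = 220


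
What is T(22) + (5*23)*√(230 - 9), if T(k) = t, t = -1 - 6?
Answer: -7 + 115*√221 ≈ 1702.6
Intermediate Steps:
t = -7
T(k) = -7
T(22) + (5*23)*√(230 - 9) = -7 + (5*23)*√(230 - 9) = -7 + 115*√221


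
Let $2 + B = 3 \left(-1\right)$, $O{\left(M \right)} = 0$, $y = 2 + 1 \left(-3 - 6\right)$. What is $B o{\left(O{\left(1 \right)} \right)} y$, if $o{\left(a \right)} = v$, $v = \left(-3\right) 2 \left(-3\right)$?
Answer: $630$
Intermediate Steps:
$y = -7$ ($y = 2 + 1 \left(-3 - 6\right) = 2 + 1 \left(-9\right) = 2 - 9 = -7$)
$v = 18$ ($v = \left(-6\right) \left(-3\right) = 18$)
$o{\left(a \right)} = 18$
$B = -5$ ($B = -2 + 3 \left(-1\right) = -2 - 3 = -5$)
$B o{\left(O{\left(1 \right)} \right)} y = \left(-5\right) 18 \left(-7\right) = \left(-90\right) \left(-7\right) = 630$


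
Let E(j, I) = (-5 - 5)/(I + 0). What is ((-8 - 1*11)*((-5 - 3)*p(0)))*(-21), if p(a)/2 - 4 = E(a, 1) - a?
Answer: 38304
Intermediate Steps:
E(j, I) = -10/I
p(a) = -12 - 2*a (p(a) = 8 + 2*(-10/1 - a) = 8 + 2*(-10*1 - a) = 8 + 2*(-10 - a) = 8 + (-20 - 2*a) = -12 - 2*a)
((-8 - 1*11)*((-5 - 3)*p(0)))*(-21) = ((-8 - 1*11)*((-5 - 3)*(-12 - 2*0)))*(-21) = ((-8 - 11)*(-8*(-12 + 0)))*(-21) = -(-152)*(-12)*(-21) = -19*96*(-21) = -1824*(-21) = 38304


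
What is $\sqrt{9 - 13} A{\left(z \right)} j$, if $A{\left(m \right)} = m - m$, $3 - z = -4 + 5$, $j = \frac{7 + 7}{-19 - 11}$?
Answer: $0$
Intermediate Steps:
$j = - \frac{7}{15}$ ($j = \frac{14}{-30} = 14 \left(- \frac{1}{30}\right) = - \frac{7}{15} \approx -0.46667$)
$z = 2$ ($z = 3 - \left(-4 + 5\right) = 3 - 1 = 2$)
$A{\left(m \right)} = 0$
$\sqrt{9 - 13} A{\left(z \right)} j = \sqrt{9 - 13} \cdot 0 \left(- \frac{7}{15}\right) = \sqrt{-4} \cdot 0 \left(- \frac{7}{15}\right) = 2 i 0 \left(- \frac{7}{15}\right) = 0 \left(- \frac{7}{15}\right) = 0$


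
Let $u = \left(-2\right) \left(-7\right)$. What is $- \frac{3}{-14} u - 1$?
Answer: $2$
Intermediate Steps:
$u = 14$
$- \frac{3}{-14} u - 1 = - \frac{3}{-14} \cdot 14 - 1 = \left(-3\right) \left(- \frac{1}{14}\right) 14 - 1 = \frac{3}{14} \cdot 14 - 1 = 3 - 1 = 2$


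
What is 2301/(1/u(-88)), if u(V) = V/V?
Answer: 2301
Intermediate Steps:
u(V) = 1
2301/(1/u(-88)) = 2301/(1/1) = 2301/1 = 2301*1 = 2301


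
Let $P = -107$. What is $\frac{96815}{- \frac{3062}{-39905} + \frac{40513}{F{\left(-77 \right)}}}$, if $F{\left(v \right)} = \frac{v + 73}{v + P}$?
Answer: $\frac{3863402575}{74366881252} \approx 0.051951$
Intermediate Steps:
$F{\left(v \right)} = \frac{73 + v}{-107 + v}$ ($F{\left(v \right)} = \frac{v + 73}{v - 107} = \frac{73 + v}{-107 + v}$)
$\frac{96815}{- \frac{3062}{-39905} + \frac{40513}{F{\left(-77 \right)}}} = \frac{96815}{- \frac{3062}{-39905} + \frac{40513}{\frac{1}{-107 - 77} \left(73 - 77\right)}} = \frac{96815}{\left(-3062\right) \left(- \frac{1}{39905}\right) + \frac{40513}{\frac{1}{-184} \left(-4\right)}} = \frac{96815}{\frac{3062}{39905} + \frac{40513}{\left(- \frac{1}{184}\right) \left(-4\right)}} = \frac{96815}{\frac{3062}{39905} + 40513 \frac{1}{\frac{1}{46}}} = \frac{96815}{\frac{3062}{39905} + 40513 \cdot 46} = \frac{96815}{\frac{3062}{39905} + 1863598} = \frac{96815}{\frac{74366881252}{39905}} = 96815 \cdot \frac{39905}{74366881252} = \frac{3863402575}{74366881252}$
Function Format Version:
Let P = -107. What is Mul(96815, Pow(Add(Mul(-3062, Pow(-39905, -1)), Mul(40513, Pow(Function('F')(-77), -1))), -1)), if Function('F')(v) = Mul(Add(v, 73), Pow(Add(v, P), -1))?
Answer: Rational(3863402575, 74366881252) ≈ 0.051951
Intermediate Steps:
Function('F')(v) = Mul(Pow(Add(-107, v), -1), Add(73, v)) (Function('F')(v) = Mul(Add(v, 73), Pow(Add(v, -107), -1)) = Mul(Add(73, v), Pow(Add(-107, v), -1)) = Mul(Pow(Add(-107, v), -1), Add(73, v)))
Mul(96815, Pow(Add(Mul(-3062, Pow(-39905, -1)), Mul(40513, Pow(Function('F')(-77), -1))), -1)) = Mul(96815, Pow(Add(Mul(-3062, Pow(-39905, -1)), Mul(40513, Pow(Mul(Pow(Add(-107, -77), -1), Add(73, -77)), -1))), -1)) = Mul(96815, Pow(Add(Mul(-3062, Rational(-1, 39905)), Mul(40513, Pow(Mul(Pow(-184, -1), -4), -1))), -1)) = Mul(96815, Pow(Add(Rational(3062, 39905), Mul(40513, Pow(Mul(Rational(-1, 184), -4), -1))), -1)) = Mul(96815, Pow(Add(Rational(3062, 39905), Mul(40513, Pow(Rational(1, 46), -1))), -1)) = Mul(96815, Pow(Add(Rational(3062, 39905), Mul(40513, 46)), -1)) = Mul(96815, Pow(Add(Rational(3062, 39905), 1863598), -1)) = Mul(96815, Pow(Rational(74366881252, 39905), -1)) = Mul(96815, Rational(39905, 74366881252)) = Rational(3863402575, 74366881252)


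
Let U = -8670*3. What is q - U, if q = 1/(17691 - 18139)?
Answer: 11652479/448 ≈ 26010.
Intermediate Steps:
q = -1/448 (q = 1/(-448) = -1/448 ≈ -0.0022321)
U = -26010 (U = -4335*6 = -26010)
q - U = -1/448 - 1*(-26010) = -1/448 + 26010 = 11652479/448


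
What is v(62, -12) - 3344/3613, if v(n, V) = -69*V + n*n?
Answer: 16876592/3613 ≈ 4671.1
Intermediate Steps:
v(n, V) = n² - 69*V (v(n, V) = -69*V + n² = n² - 69*V)
v(62, -12) - 3344/3613 = (62² - 69*(-12)) - 3344/3613 = (3844 + 828) - 3344/3613 = 4672 - 1*3344/3613 = 4672 - 3344/3613 = 16876592/3613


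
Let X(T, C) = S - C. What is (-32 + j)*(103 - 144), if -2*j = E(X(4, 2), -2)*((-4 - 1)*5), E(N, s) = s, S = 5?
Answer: 2337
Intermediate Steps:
X(T, C) = 5 - C
j = -25 (j = -(-1)*(-4 - 1)*5 = -(-1)*(-5*5) = -(-1)*(-25) = -1/2*50 = -25)
(-32 + j)*(103 - 144) = (-32 - 25)*(103 - 144) = -57*(-41) = 2337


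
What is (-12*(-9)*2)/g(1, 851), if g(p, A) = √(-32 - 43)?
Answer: -72*I*√3/5 ≈ -24.942*I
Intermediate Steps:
g(p, A) = 5*I*√3 (g(p, A) = √(-75) = 5*I*√3)
(-12*(-9)*2)/g(1, 851) = (-12*(-9)*2)/((5*I*√3)) = (108*2)*(-I*√3/15) = 216*(-I*√3/15) = -72*I*√3/5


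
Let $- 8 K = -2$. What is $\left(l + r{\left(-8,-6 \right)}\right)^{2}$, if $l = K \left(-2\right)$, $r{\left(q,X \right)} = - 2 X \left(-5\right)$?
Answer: $\frac{14641}{4} \approx 3660.3$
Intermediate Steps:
$K = \frac{1}{4}$ ($K = \left(- \frac{1}{8}\right) \left(-2\right) = \frac{1}{4} \approx 0.25$)
$r{\left(q,X \right)} = 10 X$
$l = - \frac{1}{2}$ ($l = \frac{1}{4} \left(-2\right) = - \frac{1}{2} \approx -0.5$)
$\left(l + r{\left(-8,-6 \right)}\right)^{2} = \left(- \frac{1}{2} + 10 \left(-6\right)\right)^{2} = \left(- \frac{1}{2} - 60\right)^{2} = \left(- \frac{121}{2}\right)^{2} = \frac{14641}{4}$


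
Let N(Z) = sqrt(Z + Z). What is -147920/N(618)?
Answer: -73960*sqrt(309)/309 ≈ -4207.4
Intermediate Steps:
N(Z) = sqrt(2)*sqrt(Z) (N(Z) = sqrt(2*Z) = sqrt(2)*sqrt(Z))
-147920/N(618) = -147920*sqrt(309)/618 = -73960*sqrt(309)/309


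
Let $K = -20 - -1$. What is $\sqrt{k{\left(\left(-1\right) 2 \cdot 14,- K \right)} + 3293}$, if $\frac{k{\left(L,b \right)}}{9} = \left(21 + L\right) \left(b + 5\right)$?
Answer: $\sqrt{1781} \approx 42.202$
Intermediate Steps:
$K = -19$ ($K = -20 + 1 = -19$)
$k{\left(L,b \right)} = 9 \left(5 + b\right) \left(21 + L\right)$ ($k{\left(L,b \right)} = 9 \left(21 + L\right) \left(b + 5\right) = 9 \left(21 + L\right) \left(5 + b\right) = 9 \left(5 + b\right) \left(21 + L\right)$)
$\sqrt{k{\left(\left(-1\right) 2 \cdot 14,- K \right)} + 3293} = \sqrt{\left(945 + 45 \left(-1\right) 2 \cdot 14 + 189 \left(\left(-1\right) \left(-19\right)\right) + 9 \left(-1\right) 2 \cdot 14 \left(\left(-1\right) \left(-19\right)\right)\right) + 3293} = \sqrt{\left(945 + 45 \left(\left(-2\right) 14\right) + 189 \cdot 19 + 9 \left(\left(-2\right) 14\right) 19\right) + 3293} = \sqrt{\left(945 + 45 \left(-28\right) + 3591 + 9 \left(-28\right) 19\right) + 3293} = \sqrt{\left(945 - 1260 + 3591 - 4788\right) + 3293} = \sqrt{-1512 + 3293} = \sqrt{1781}$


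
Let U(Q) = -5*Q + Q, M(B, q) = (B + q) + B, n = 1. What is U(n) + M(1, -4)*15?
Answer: -34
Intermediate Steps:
M(B, q) = q + 2*B
U(Q) = -4*Q
U(n) + M(1, -4)*15 = -4*1 + (-4 + 2*1)*15 = -4 + (-4 + 2)*15 = -4 - 2*15 = -4 - 30 = -34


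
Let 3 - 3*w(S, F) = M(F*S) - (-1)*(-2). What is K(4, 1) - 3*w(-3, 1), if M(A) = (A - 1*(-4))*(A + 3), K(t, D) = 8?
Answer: 3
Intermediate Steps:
M(A) = (3 + A)*(4 + A) (M(A) = (A + 4)*(3 + A) = (4 + A)*(3 + A) = (3 + A)*(4 + A))
w(S, F) = -7/3 - 7*F*S/3 - F²*S²/3 (w(S, F) = 1 - ((12 + (F*S)² + 7*(F*S)) - (-1)*(-2))/3 = 1 - ((12 + F²*S² + 7*F*S) - 1*2)/3 = 1 - ((12 + F²*S² + 7*F*S) - 2)/3 = 1 - (10 + F²*S² + 7*F*S)/3 = 1 + (-10/3 - 7*F*S/3 - F²*S²/3) = -7/3 - 7*F*S/3 - F²*S²/3)
K(4, 1) - 3*w(-3, 1) = 8 - 3*(-7/3 - 7/3*1*(-3) - ⅓*1²*(-3)²) = 8 - 3*(-7/3 + 7 - ⅓*1*9) = 8 - 3*(-7/3 + 7 - 3) = 8 - 3*5/3 = 8 - 5 = 3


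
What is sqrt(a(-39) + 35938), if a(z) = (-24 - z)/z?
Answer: sqrt(6073457)/13 ≈ 189.57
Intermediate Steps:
a(z) = (-24 - z)/z
sqrt(a(-39) + 35938) = sqrt((-24 - 1*(-39))/(-39) + 35938) = sqrt(-(-24 + 39)/39 + 35938) = sqrt(-1/39*15 + 35938) = sqrt(-5/13 + 35938) = sqrt(467189/13) = sqrt(6073457)/13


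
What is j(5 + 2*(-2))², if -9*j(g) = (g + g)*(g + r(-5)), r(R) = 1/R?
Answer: 64/2025 ≈ 0.031605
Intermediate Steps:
j(g) = -2*g*(-⅕ + g)/9 (j(g) = -(g + g)*(g + 1/(-5))/9 = -2*g*(g - ⅕)/9 = -2*g*(-⅕ + g)/9)
j(5 + 2*(-2))² = (2*(5 + 2*(-2))*(1 - 5*(5 + 2*(-2)))/45)² = (2*(5 - 4)*(1 - 5*(5 - 4))/45)² = ((2/45)*1*(1 - 5*1))² = ((2/45)*1*(1 - 5))² = ((2/45)*1*(-4))² = (-8/45)² = 64/2025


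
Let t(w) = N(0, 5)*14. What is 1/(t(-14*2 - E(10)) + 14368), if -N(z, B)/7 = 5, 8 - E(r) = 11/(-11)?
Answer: 1/13878 ≈ 7.2056e-5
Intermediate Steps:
E(r) = 9 (E(r) = 8 - 11/(-11) = 8 - 11*(-1)/11 = 8 - 1*(-1) = 8 + 1 = 9)
N(z, B) = -35 (N(z, B) = -7*5 = -35)
t(w) = -490 (t(w) = -35*14 = -490)
1/(t(-14*2 - E(10)) + 14368) = 1/(-490 + 14368) = 1/13878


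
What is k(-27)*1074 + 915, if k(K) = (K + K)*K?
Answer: 1566807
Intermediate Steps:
k(K) = 2*K² (k(K) = (2*K)*K = 2*K²)
k(-27)*1074 + 915 = (2*(-27)²)*1074 + 915 = (2*729)*1074 + 915 = 1458*1074 + 915 = 1565892 + 915 = 1566807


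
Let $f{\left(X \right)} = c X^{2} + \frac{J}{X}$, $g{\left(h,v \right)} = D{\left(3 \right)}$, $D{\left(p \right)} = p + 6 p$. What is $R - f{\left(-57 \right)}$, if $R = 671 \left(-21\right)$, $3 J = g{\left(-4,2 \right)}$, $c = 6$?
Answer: $- \frac{1914338}{57} \approx -33585.0$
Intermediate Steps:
$D{\left(p \right)} = 7 p$
$g{\left(h,v \right)} = 21$ ($g{\left(h,v \right)} = 7 \cdot 3 = 21$)
$J = 7$ ($J = \frac{1}{3} \cdot 21 = 7$)
$R = -14091$
$f{\left(X \right)} = 6 X^{2} + \frac{7}{X}$
$R - f{\left(-57 \right)} = -14091 - \frac{7 + 6 \left(-57\right)^{3}}{-57} = -14091 - - \frac{7 + 6 \left(-185193\right)}{57} = -14091 - - \frac{7 - 1111158}{57} = -14091 - \left(- \frac{1}{57}\right) \left(-1111151\right) = -14091 - \frac{1111151}{57} = - \frac{1914338}{57}$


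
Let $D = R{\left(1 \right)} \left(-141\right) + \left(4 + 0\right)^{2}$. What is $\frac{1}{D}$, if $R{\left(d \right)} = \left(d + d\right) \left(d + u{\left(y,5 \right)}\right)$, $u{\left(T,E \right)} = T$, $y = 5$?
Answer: $- \frac{1}{1676} \approx -0.00059666$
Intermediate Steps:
$R{\left(d \right)} = 2 d \left(5 + d\right)$ ($R{\left(d \right)} = \left(d + d\right) \left(d + 5\right) = 2 d \left(5 + d\right)$)
$D = -1676$ ($D = 2 \cdot 1 \left(5 + 1\right) \left(-141\right) + \left(4 + 0\right)^{2} = 2 \cdot 1 \cdot 6 \left(-141\right) + 4^{2} = 12 \left(-141\right) + 16 = -1692 + 16 = -1676$)
$\frac{1}{D} = \frac{1}{-1676} = - \frac{1}{1676}$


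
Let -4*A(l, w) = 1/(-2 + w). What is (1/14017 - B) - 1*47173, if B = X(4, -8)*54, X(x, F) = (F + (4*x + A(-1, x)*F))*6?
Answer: -702097512/14017 ≈ -50089.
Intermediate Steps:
A(l, w) = -1/(4*(-2 + w))
X(x, F) = 6*F + 24*x - 6*F/(-8 + 4*x) (X(x, F) = (F + (4*x + (-1/(-8 + 4*x))*F))*6 = (F + (4*x - F/(-8 + 4*x)))*6 = (F + 4*x - F/(-8 + 4*x))*6 = 6*F + 24*x - 6*F/(-8 + 4*x))
B = 2916 (B = (3*(-1*(-8) + 4*(-2 + 4)*(-8 + 4*4))/(2*(-2 + 4)))*54 = ((3/2)*(8 + 4*2*(-8 + 16))/2)*54 = ((3/2)*(½)*(8 + 4*2*8))*54 = ((3/2)*(½)*(8 + 64))*54 = ((3/2)*(½)*72)*54 = 54*54 = 2916)
(1/14017 - B) - 1*47173 = (1/14017 - 1*2916) - 1*47173 = (1/14017 - 2916) - 47173 = -40873571/14017 - 47173 = -702097512/14017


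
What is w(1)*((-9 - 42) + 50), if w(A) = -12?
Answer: 12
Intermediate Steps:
w(1)*((-9 - 42) + 50) = -12*((-9 - 42) + 50) = -12*(-51 + 50) = -12*(-1) = 12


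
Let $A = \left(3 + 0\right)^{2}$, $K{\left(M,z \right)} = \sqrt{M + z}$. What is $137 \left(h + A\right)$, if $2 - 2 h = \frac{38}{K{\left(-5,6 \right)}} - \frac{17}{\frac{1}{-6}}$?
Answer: $-8220$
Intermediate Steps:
$A = 9$ ($A = 3^{2} = 9$)
$h = -69$ ($h = 1 - \frac{\frac{38}{\sqrt{-5 + 6}} - \frac{17}{\frac{1}{-6}}}{2} = 1 - \frac{\frac{38}{\sqrt{1}} - \frac{17}{- \frac{1}{6}}}{2} = 1 - \frac{\frac{38}{1} - -102}{2} = 1 - \frac{38 \cdot 1 + 102}{2} = 1 - \frac{38 + 102}{2} = 1 - 70 = -69$)
$137 \left(h + A\right) = 137 \left(-69 + 9\right) = 137 \left(-60\right) = -8220$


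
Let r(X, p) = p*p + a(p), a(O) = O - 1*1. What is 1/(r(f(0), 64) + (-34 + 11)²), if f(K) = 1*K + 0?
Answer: 1/4688 ≈ 0.00021331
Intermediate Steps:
a(O) = -1 + O (a(O) = O - 1 = -1 + O)
f(K) = K (f(K) = K + 0 = K)
r(X, p) = -1 + p + p² (r(X, p) = p*p + (-1 + p) = p² + (-1 + p) = -1 + p + p²)
1/(r(f(0), 64) + (-34 + 11)²) = 1/((-1 + 64 + 64²) + (-34 + 11)²) = 1/((-1 + 64 + 4096) + (-23)²) = 1/(4159 + 529) = 1/4688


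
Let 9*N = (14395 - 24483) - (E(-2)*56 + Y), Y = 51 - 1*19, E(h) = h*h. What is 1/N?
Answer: -3/3448 ≈ -0.00087007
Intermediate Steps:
E(h) = h²
Y = 32 (Y = 51 - 19 = 32)
N = -3448/3 (N = ((14395 - 24483) - ((-2)²*56 + 32))/9 = (-10088 - (4*56 + 32))/9 = (-10088 - (224 + 32))/9 = (-10088 - 1*256)/9 = (-10088 - 256)/9 = (⅑)*(-10344) = -3448/3 ≈ -1149.3)
1/N = 1/(-3448/3) = -3/3448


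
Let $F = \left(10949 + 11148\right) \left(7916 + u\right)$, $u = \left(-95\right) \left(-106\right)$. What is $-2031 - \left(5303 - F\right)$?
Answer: $397429308$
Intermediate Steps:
$u = 10070$
$F = 397436642$ ($F = \left(10949 + 11148\right) \left(7916 + 10070\right) = 22097 \cdot 17986 = 397436642$)
$-2031 - \left(5303 - F\right) = -2031 - \left(5303 - 397436642\right) = -2031 - -397431339 = -2031 + 397431339 = 397429308$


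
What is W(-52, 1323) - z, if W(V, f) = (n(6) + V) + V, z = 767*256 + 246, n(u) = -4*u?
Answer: -196726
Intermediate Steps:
z = 196598 (z = 196352 + 246 = 196598)
W(V, f) = -24 + 2*V (W(V, f) = (-4*6 + V) + V = (-24 + V) + V = -24 + 2*V)
W(-52, 1323) - z = (-24 + 2*(-52)) - 1*196598 = (-24 - 104) - 196598 = -128 - 196598 = -196726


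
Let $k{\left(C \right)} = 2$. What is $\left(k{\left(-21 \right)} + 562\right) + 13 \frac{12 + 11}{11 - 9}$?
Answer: $\frac{1427}{2} \approx 713.5$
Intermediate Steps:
$\left(k{\left(-21 \right)} + 562\right) + 13 \frac{12 + 11}{11 - 9} = \left(2 + 562\right) + 13 \frac{12 + 11}{11 - 9} = 564 + 13 \cdot \frac{23}{2} = 564 + \frac{299}{2} = \frac{1427}{2}$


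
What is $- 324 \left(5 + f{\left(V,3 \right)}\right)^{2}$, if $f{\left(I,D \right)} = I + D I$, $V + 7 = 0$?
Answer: $-171396$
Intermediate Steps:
$V = -7$ ($V = -7 + 0 = -7$)
$- 324 \left(5 + f{\left(V,3 \right)}\right)^{2} = - 324 \left(5 - 7 \left(1 + 3\right)\right)^{2} = - 324 \left(5 - 28\right)^{2} = - 324 \left(-23\right)^{2} = \left(-324\right) 529 = -171396$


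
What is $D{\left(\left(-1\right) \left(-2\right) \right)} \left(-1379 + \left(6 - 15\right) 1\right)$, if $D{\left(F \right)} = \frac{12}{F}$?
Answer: $-8328$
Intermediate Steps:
$D{\left(\left(-1\right) \left(-2\right) \right)} \left(-1379 + \left(6 - 15\right) 1\right) = \frac{12}{\left(-1\right) \left(-2\right)} \left(-1379 + \left(6 - 15\right) 1\right) = \frac{12}{2} \left(-1379 - 9\right) = 12 \cdot \frac{1}{2} \left(-1379 - 9\right) = 6 \left(-1388\right) = -8328$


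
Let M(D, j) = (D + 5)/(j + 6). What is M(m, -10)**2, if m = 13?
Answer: 81/4 ≈ 20.250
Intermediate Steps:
M(D, j) = (5 + D)/(6 + j)
M(m, -10)**2 = ((5 + 13)/(6 - 10))**2 = (18/(-4))**2 = (-1/4*18)**2 = (-9/2)**2 = 81/4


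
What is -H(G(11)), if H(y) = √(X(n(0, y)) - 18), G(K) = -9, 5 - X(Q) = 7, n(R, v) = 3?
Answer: -2*I*√5 ≈ -4.4721*I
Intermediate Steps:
X(Q) = -2 (X(Q) = 5 - 1*7 = 5 - 7 = -2)
H(y) = 2*I*√5 (H(y) = √(-2 - 18) = √(-20) = 2*I*√5)
-H(G(11)) = -2*I*√5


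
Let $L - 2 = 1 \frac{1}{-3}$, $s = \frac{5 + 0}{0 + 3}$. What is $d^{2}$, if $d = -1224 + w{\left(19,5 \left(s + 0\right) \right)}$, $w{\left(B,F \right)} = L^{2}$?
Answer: $\frac{120802081}{81} \approx 1.4914 \cdot 10^{6}$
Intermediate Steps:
$s = \frac{5}{3} \approx 1.6667$
$L = \frac{5}{3}$ ($L = 2 + 1 \frac{1}{-3} = 2 + 1 \left(- \frac{1}{3}\right) = 2 - \frac{1}{3} = \frac{5}{3} \approx 1.6667$)
$w{\left(B,F \right)} = \frac{25}{9}$ ($w{\left(B,F \right)} = \left(\frac{5}{3}\right)^{2} = \frac{25}{9}$)
$d = - \frac{10991}{9}$ ($d = -1224 + \frac{25}{9} = - \frac{10991}{9} \approx -1221.2$)
$d^{2} = \left(- \frac{10991}{9}\right)^{2} = \frac{120802081}{81}$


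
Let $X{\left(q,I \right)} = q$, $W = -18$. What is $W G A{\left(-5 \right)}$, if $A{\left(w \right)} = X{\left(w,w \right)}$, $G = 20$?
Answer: $1800$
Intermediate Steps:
$A{\left(w \right)} = w$
$W G A{\left(-5 \right)} = \left(-18\right) 20 \left(-5\right) = \left(-360\right) \left(-5\right) = 1800$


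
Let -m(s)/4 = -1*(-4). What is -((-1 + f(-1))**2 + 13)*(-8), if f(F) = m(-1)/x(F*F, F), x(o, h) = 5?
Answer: 6128/25 ≈ 245.12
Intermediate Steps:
m(s) = -16 (m(s) = -(-4)*(-4) = -4*4 = -16)
f(F) = -16/5
-((-1 + f(-1))**2 + 13)*(-8) = -((-1 - 16/5)**2 + 13)*(-8) = -((-21/5)**2 + 13)*(-8) = -(441/25 + 13)*(-8) = -766*(-8)/25 = -1*(-6128/25) = 6128/25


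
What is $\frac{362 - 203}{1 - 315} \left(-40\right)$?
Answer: $\frac{3180}{157} \approx 20.255$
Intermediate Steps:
$\frac{362 - 203}{1 - 315} \left(-40\right) = \frac{159}{-314} \left(-40\right) = 159 \left(- \frac{1}{314}\right) \left(-40\right) = \left(- \frac{159}{314}\right) \left(-40\right) = \frac{3180}{157}$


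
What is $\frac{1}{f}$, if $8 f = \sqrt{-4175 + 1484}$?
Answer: $- \frac{8 i \sqrt{299}}{897} \approx - 0.15422 i$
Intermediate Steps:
$f = \frac{3 i \sqrt{299}}{8}$ ($f = \frac{\sqrt{-4175 + 1484}}{8} = \frac{\sqrt{-2691}}{8} = \frac{3 i \sqrt{299}}{8} \approx 6.4844 i$)
$\frac{1}{f} = \frac{1}{\frac{3}{8} i \sqrt{299}} = - \frac{8 i \sqrt{299}}{897}$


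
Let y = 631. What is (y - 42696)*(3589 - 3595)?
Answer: 252390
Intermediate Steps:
(y - 42696)*(3589 - 3595) = (631 - 42696)*(3589 - 3595) = -42065*(-6) = 252390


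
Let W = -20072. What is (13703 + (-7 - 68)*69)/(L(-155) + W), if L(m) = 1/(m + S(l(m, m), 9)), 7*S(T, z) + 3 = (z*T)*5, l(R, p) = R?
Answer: -68761264/161840543 ≈ -0.42487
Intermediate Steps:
S(T, z) = -3/7 + 5*T*z/7 (S(T, z) = -3/7 + ((z*T)*5)/7 = -3/7 + ((T*z)*5)/7 = -3/7 + (5*T*z)/7 = -3/7 + 5*T*z/7)
L(m) = 1/(-3/7 + 52*m/7) (L(m) = 1/(m + (-3/7 + (5/7)*m*9)) = 1/(m + (-3/7 + 45*m/7)) = 1/(-3/7 + 52*m/7))
(13703 + (-7 - 68)*69)/(L(-155) + W) = (13703 + (-7 - 68)*69)/(7/(-3 + 52*(-155)) - 20072) = (13703 - 75*69)/(7/(-3 - 8060) - 20072) = (13703 - 5175)/(7/(-8063) - 20072) = 8528/(7*(-1/8063) - 20072) = 8528/(-7/8063 - 20072) = 8528/(-161840543/8063) = 8528*(-8063/161840543) = -68761264/161840543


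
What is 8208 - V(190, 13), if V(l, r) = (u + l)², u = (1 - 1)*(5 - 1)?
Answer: -27892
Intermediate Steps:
u = 0 (u = 0*4 = 0)
V(l, r) = l² (V(l, r) = (0 + l)² = l²)
8208 - V(190, 13) = 8208 - 1*190² = 8208 - 1*36100 = 8208 - 36100 = -27892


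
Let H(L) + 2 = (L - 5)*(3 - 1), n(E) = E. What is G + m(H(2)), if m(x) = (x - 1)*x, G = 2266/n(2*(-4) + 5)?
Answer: -2050/3 ≈ -683.33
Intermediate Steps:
H(L) = -12 + 2*L (H(L) = -2 + (L - 5)*(3 - 1) = -2 + (-5 + L)*2 = -2 + (-10 + 2*L) = -12 + 2*L)
G = -2266/3 (G = 2266/(2*(-4) + 5) = 2266/(-8 + 5) = 2266/(-3) = 2266*(-⅓) = -2266/3 ≈ -755.33)
m(x) = x*(-1 + x) (m(x) = (-1 + x)*x = x*(-1 + x))
G + m(H(2)) = -2266/3 + (-12 + 2*2)*(-1 + (-12 + 2*2)) = -2266/3 + (-12 + 4)*(-1 + (-12 + 4)) = -2266/3 - 8*(-1 - 8) = -2266/3 - 8*(-9) = -2266/3 + 72 = -2050/3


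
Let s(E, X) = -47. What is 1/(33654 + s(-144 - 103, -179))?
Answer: 1/33607 ≈ 2.9756e-5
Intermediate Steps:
1/(33654 + s(-144 - 103, -179)) = 1/(33654 - 47) = 1/33607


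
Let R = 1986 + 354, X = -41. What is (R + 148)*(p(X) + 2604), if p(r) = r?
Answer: 6376744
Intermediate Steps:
R = 2340
(R + 148)*(p(X) + 2604) = (2340 + 148)*(-41 + 2604) = 2488*2563 = 6376744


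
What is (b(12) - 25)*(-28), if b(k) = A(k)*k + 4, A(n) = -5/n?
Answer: 728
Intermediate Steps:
b(k) = -1 (b(k) = (-5/k)*k + 4 = -5 + 4 = -1)
(b(12) - 25)*(-28) = (-1 - 25)*(-28) = -26*(-28) = 728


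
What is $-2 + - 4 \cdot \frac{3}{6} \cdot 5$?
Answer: $-12$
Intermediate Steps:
$-2 + - 4 \cdot \frac{3}{6} \cdot 5 = -2 + - 4 \cdot 3 \cdot \frac{1}{6} \cdot 5 = -2 + \left(-4\right) \frac{1}{2} \cdot 5 = -2 - 10 = -12$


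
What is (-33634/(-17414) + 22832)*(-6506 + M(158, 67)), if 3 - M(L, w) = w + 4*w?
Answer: -1359497250358/8707 ≈ -1.5614e+8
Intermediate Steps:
M(L, w) = 3 - 5*w (M(L, w) = 3 - (w + 4*w) = 3 - 5*w)
(-33634/(-17414) + 22832)*(-6506 + M(158, 67)) = (-33634/(-17414) + 22832)*(-6506 + (3 - 5*67)) = (-33634*(-1/17414) + 22832)*(-6506 + (3 - 335)) = (16817/8707 + 22832)*(-6506 - 332) = (198815041/8707)*(-6838) = -1359497250358/8707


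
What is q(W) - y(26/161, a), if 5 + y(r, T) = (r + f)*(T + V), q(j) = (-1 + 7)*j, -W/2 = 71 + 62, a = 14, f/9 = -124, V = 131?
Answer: 25793099/161 ≈ 1.6021e+5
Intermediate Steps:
f = -1116 (f = 9*(-124) = -1116)
W = -266 (W = -2*(71 + 62) = -2*133 = -266)
q(j) = 6*j
y(r, T) = -5 + (-1116 + r)*(131 + T) (y(r, T) = -5 + (r - 1116)*(T + 131) = -5 + (-1116 + r)*(131 + T))
q(W) - y(26/161, a) = 6*(-266) - (-146201 - 1116*14 + 131*(26/161) + 14*(26/161)) = -1596 - (-146201 - 15624 + 131*(26*(1/161)) + 14*(26*(1/161))) = -1596 - (-146201 - 15624 + 131*(26/161) + 14*(26/161)) = -1596 - (-146201 - 15624 + 3406/161 + 52/23) = -1596 - 1*(-26050055/161) = -1596 + 26050055/161 = 25793099/161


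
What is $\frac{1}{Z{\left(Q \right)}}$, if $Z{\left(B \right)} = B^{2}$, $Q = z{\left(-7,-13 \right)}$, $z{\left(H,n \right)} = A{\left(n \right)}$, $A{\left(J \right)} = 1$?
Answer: $1$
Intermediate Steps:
$z{\left(H,n \right)} = 1$
$Q = 1$
$\frac{1}{Z{\left(Q \right)}} = \frac{1}{1^{2}} = 1^{-1} = 1$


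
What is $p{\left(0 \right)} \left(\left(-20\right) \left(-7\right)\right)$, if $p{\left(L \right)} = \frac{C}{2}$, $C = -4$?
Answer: $-280$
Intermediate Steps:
$p{\left(L \right)} = -2$ ($p{\left(L \right)} = - \frac{4}{2} = \left(-4\right) \frac{1}{2} = -2$)
$p{\left(0 \right)} \left(\left(-20\right) \left(-7\right)\right) = - 2 \left(\left(-20\right) \left(-7\right)\right) = \left(-2\right) 140 = -280$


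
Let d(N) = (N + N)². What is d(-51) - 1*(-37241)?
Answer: 47645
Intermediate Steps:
d(N) = 4*N² (d(N) = (2*N)² = 4*N²)
d(-51) - 1*(-37241) = 4*(-51)² - 1*(-37241) = 4*2601 + 37241 = 10404 + 37241 = 47645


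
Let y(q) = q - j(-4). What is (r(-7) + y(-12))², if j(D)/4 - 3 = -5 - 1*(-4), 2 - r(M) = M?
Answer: 121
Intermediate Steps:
r(M) = 2 - M
j(D) = 8 (j(D) = 12 + 4*(-5 - 1*(-4)) = 12 + 4*(-5 + 4) = 12 + 4*(-1) = 12 - 4 = 8)
y(q) = -8 + q (y(q) = q - 1*8 = q - 8 = -8 + q)
(r(-7) + y(-12))² = ((2 - 1*(-7)) + (-8 - 12))² = ((2 + 7) - 20)² = (9 - 20)² = (-11)² = 121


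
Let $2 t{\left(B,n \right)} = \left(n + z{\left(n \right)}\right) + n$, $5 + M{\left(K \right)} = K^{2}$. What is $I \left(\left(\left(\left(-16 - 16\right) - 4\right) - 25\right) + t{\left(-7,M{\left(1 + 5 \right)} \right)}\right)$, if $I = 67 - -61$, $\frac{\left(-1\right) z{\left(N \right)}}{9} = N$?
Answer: $-21696$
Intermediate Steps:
$z{\left(N \right)} = - 9 N$
$M{\left(K \right)} = -5 + K^{2}$
$t{\left(B,n \right)} = - \frac{7 n}{2}$ ($t{\left(B,n \right)} = \frac{\left(n - 9 n\right) + n}{2} = \frac{- 8 n + n}{2} = \frac{\left(-7\right) n}{2} = - \frac{7 n}{2}$)
$I = 128$ ($I = 67 + 61 = 128$)
$I \left(\left(\left(\left(-16 - 16\right) - 4\right) - 25\right) + t{\left(-7,M{\left(1 + 5 \right)} \right)}\right) = 128 \left(\left(\left(\left(-16 - 16\right) - 4\right) - 25\right) - \frac{7 \left(-5 + \left(1 + 5\right)^{2}\right)}{2}\right) = 128 \left(\left(\left(-32 - 4\right) - 25\right) - \frac{7 \left(-5 + 6^{2}\right)}{2}\right) = 128 \left(\left(-36 - 25\right) - \frac{7 \left(-5 + 36\right)}{2}\right) = 128 \left(-61 - \frac{217}{2}\right) = 128 \left(- \frac{339}{2}\right) = -21696$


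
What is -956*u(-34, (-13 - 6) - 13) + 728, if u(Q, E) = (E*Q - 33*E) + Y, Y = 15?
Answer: -2063276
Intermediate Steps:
u(Q, E) = 15 - 33*E + E*Q (u(Q, E) = (E*Q - 33*E) + 15 = (-33*E + E*Q) + 15 = 15 - 33*E + E*Q)
-956*u(-34, (-13 - 6) - 13) + 728 = -956*(15 - 33*((-13 - 6) - 13) + ((-13 - 6) - 13)*(-34)) + 728 = -956*(15 - 33*(-19 - 13) + (-19 - 13)*(-34)) + 728 = -956*(15 - 33*(-32) - 32*(-34)) + 728 = -956*(15 + 1056 + 1088) + 728 = -956*2159 + 728 = -2064004 + 728 = -2063276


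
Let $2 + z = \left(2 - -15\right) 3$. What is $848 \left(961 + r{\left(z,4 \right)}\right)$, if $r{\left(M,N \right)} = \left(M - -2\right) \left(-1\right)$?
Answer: $771680$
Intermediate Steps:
$z = 49$ ($z = -2 + \left(2 - -15\right) 3 = -2 + \left(2 + 15\right) 3 = -2 + 17 \cdot 3 = -2 + 51 = 49$)
$r{\left(M,N \right)} = -2 - M$ ($r{\left(M,N \right)} = \left(M + 2\right) \left(-1\right) = \left(2 + M\right) \left(-1\right) = -2 - M$)
$848 \left(961 + r{\left(z,4 \right)}\right) = 848 \left(961 - 51\right) = 848 \cdot 910 = 771680$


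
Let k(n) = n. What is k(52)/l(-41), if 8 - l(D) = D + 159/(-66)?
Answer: 88/87 ≈ 1.0115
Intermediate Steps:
l(D) = 229/22 - D (l(D) = 8 - (D + 159/(-66)) = 8 - (D + 159*(-1/66)) = 8 - (D - 53/22) = 8 - (-53/22 + D) = 8 + (53/22 - D) = 229/22 - D)
k(52)/l(-41) = 52/(229/22 - 1*(-41)) = 52/(229/22 + 41) = 52/(1131/22) = 52*(22/1131) = 88/87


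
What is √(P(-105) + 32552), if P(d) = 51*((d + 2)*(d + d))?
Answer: √1135682 ≈ 1065.7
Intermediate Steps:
P(d) = 102*d*(2 + d) (P(d) = 51*((2 + d)*(2*d)) = 51*(2*d*(2 + d)) = 102*d*(2 + d))
√(P(-105) + 32552) = √(102*(-105)*(2 - 105) + 32552) = √(102*(-105)*(-103) + 32552) = √(1103130 + 32552) = √1135682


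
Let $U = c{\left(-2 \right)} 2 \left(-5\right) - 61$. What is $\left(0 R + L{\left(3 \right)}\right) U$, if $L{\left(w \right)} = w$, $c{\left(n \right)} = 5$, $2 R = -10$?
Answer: $-333$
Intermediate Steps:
$R = -5$ ($R = \frac{1}{2} \left(-10\right) = -5$)
$U = -111$ ($U = 5 \cdot 2 \left(-5\right) - 61 = 10 \left(-5\right) - 61 = -50 - 61 = -111$)
$\left(0 R + L{\left(3 \right)}\right) U = \left(0 \left(-5\right) + 3\right) \left(-111\right) = \left(0 + 3\right) \left(-111\right) = 3 \left(-111\right) = -333$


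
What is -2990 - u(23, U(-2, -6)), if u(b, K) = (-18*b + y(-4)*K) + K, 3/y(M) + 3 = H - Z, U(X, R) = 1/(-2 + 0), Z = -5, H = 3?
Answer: -12876/5 ≈ -2575.2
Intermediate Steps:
U(X, R) = -½ (U(X, R) = 1/(-2) = -½)
y(M) = ⅗ (y(M) = 3/(-3 + (3 - 1*(-5))) = 3/(-3 + (3 + 5)) = 3/(-3 + 8) = 3/5 = 3*(⅕) = ⅗)
u(b, K) = -18*b + 8*K/5 (u(b, K) = (-18*b + 3*K/5) + K = -18*b + 8*K/5)
-2990 - u(23, U(-2, -6)) = -2990 - (-18*23 + (8/5)*(-½)) = -2990 - (-414 - ⅘) = -2990 - 1*(-2074/5) = -2990 + 2074/5 = -12876/5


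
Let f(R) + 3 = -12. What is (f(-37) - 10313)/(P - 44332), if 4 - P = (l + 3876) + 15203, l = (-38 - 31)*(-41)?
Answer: 2582/16559 ≈ 0.15593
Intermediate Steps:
f(R) = -15 (f(R) = -3 - 12 = -15)
l = 2829 (l = -69*(-41) = 2829)
P = -21904 (P = 4 - ((2829 + 3876) + 15203) = 4 - (6705 + 15203) = 4 - 1*21908 = 4 - 21908 = -21904)
(f(-37) - 10313)/(P - 44332) = (-15 - 10313)/(-21904 - 44332) = -10328/(-66236) = -10328*(-1/66236) = 2582/16559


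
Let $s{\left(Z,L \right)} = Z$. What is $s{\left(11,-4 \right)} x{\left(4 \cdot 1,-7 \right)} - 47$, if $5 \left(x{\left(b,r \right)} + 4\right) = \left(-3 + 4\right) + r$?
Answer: $- \frac{521}{5} \approx -104.2$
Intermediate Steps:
$x{\left(b,r \right)} = - \frac{19}{5} + \frac{r}{5}$ ($x{\left(b,r \right)} = -4 + \frac{\left(-3 + 4\right) + r}{5} = -4 + \frac{1 + r}{5} = -4 + \left(\frac{1}{5} + \frac{r}{5}\right) = - \frac{19}{5} + \frac{r}{5}$)
$s{\left(11,-4 \right)} x{\left(4 \cdot 1,-7 \right)} - 47 = 11 \left(- \frac{19}{5} + \frac{1}{5} \left(-7\right)\right) - 47 = 11 \left(- \frac{19}{5} - \frac{7}{5}\right) - 47 = 11 \left(- \frac{26}{5}\right) - 47 = - \frac{286}{5} - 47 = - \frac{521}{5}$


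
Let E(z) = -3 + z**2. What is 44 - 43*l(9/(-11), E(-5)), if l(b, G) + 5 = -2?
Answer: 345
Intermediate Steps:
l(b, G) = -7 (l(b, G) = -5 - 2 = -7)
44 - 43*l(9/(-11), E(-5)) = 44 - 43*(-7) = 44 + 301 = 345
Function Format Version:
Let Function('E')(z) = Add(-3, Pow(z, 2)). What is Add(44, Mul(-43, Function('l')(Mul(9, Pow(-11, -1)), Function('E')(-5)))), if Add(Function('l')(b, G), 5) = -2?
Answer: 345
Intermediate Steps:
Function('l')(b, G) = -7 (Function('l')(b, G) = Add(-5, -2) = -7)
Add(44, Mul(-43, Function('l')(Mul(9, Pow(-11, -1)), Function('E')(-5)))) = Add(44, Mul(-43, -7)) = Add(44, 301) = 345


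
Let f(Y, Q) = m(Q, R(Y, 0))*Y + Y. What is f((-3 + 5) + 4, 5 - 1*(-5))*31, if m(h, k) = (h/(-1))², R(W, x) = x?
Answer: 18786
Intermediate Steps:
m(h, k) = h² (m(h, k) = (h*(-1))² = (-h)² = h²)
f(Y, Q) = Y + Y*Q² (f(Y, Q) = Q²*Y + Y = Y*Q² + Y = Y + Y*Q²)
f((-3 + 5) + 4, 5 - 1*(-5))*31 = (((-3 + 5) + 4)*(1 + (5 - 1*(-5))²))*31 = ((2 + 4)*(1 + (5 + 5)²))*31 = (6*(1 + 10²))*31 = (6*(1 + 100))*31 = (6*101)*31 = 606*31 = 18786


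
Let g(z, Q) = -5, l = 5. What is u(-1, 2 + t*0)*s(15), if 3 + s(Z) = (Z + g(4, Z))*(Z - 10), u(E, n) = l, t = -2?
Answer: 235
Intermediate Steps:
u(E, n) = 5
s(Z) = -3 + (-10 + Z)*(-5 + Z) (s(Z) = -3 + (Z - 5)*(Z - 10) = -3 + (-5 + Z)*(-10 + Z) = -3 + (-10 + Z)*(-5 + Z))
u(-1, 2 + t*0)*s(15) = 5*(47 + 15**2 - 15*15) = 5*(47 + 225 - 225) = 5*47 = 235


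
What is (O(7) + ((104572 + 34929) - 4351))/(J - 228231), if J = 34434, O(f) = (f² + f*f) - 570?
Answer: -134678/193797 ≈ -0.69494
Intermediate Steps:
O(f) = -570 + 2*f² (O(f) = (f² + f²) - 570 = 2*f² - 570 = -570 + 2*f²)
(O(7) + ((104572 + 34929) - 4351))/(J - 228231) = ((-570 + 2*7²) + ((104572 + 34929) - 4351))/(34434 - 228231) = ((-570 + 2*49) + (139501 - 4351))/(-193797) = ((-570 + 98) + 135150)*(-1/193797) = (-472 + 135150)*(-1/193797) = 134678*(-1/193797) = -134678/193797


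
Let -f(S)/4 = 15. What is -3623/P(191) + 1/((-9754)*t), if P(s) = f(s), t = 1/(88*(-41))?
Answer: 17777611/292620 ≈ 60.753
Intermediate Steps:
f(S) = -60 (f(S) = -4*15 = -60)
t = -1/3608 (t = 1/(-3608) = -1/3608 ≈ -0.00027716)
P(s) = -60
-3623/P(191) + 1/((-9754)*t) = -3623/(-60) + 1/((-9754)*(-1/3608)) = -3623*(-1/60) - 1/9754*(-3608) = 3623/60 + 1804/4877 = 17777611/292620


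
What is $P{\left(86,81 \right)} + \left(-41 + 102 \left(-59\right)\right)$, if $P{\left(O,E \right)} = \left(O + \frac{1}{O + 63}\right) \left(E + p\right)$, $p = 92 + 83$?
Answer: $\frac{2377849}{149} \approx 15959.0$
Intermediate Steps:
$p = 175$
$P{\left(O,E \right)} = \left(175 + E\right) \left(O + \frac{1}{63 + O}\right)$ ($P{\left(O,E \right)} = \left(O + \frac{1}{O + 63}\right) \left(E + 175\right) = \left(O + \frac{1}{63 + O}\right) \left(175 + E\right) = \left(175 + E\right) \left(O + \frac{1}{63 + O}\right)$)
$P{\left(86,81 \right)} + \left(-41 + 102 \left(-59\right)\right) = \frac{175 + 81 + 175 \cdot 86^{2} + 11025 \cdot 86 + 81 \cdot 86^{2} + 63 \cdot 81 \cdot 86}{63 + 86} + \left(-41 + 102 \left(-59\right)\right) = \frac{175 + 81 + 175 \cdot 7396 + 948150 + 81 \cdot 7396 + 438858}{149} - 6059 = \frac{175 + 81 + 1294300 + 948150 + 599076 + 438858}{149} - 6059 = \frac{1}{149} \cdot 3280640 - 6059 = \frac{3280640}{149} - 6059 = \frac{2377849}{149}$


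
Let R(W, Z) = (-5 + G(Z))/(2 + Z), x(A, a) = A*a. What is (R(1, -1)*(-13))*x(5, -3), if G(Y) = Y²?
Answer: -780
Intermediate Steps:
R(W, Z) = (-5 + Z²)/(2 + Z)
(R(1, -1)*(-13))*x(5, -3) = (((-5 + (-1)²)/(2 - 1))*(-13))*(5*(-3)) = (((-5 + 1)/1)*(-13))*(-15) = ((1*(-4))*(-13))*(-15) = -4*(-13)*(-15) = 52*(-15) = -780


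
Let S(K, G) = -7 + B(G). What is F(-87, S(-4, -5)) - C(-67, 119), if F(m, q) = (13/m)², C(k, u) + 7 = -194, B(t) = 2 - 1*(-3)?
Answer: 1521538/7569 ≈ 201.02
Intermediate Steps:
B(t) = 5 (B(t) = 2 + 3 = 5)
S(K, G) = -2 (S(K, G) = -7 + 5 = -2)
C(k, u) = -201 (C(k, u) = -7 - 194 = -201)
F(m, q) = 169/m²
F(-87, S(-4, -5)) - C(-67, 119) = 169/(-87)² - 1*(-201) = 169*(1/7569) + 201 = 169/7569 + 201 = 1521538/7569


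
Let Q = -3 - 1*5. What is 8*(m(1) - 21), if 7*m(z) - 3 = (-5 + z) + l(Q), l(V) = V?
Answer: -1248/7 ≈ -178.29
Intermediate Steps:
Q = -8 (Q = -3 - 5 = -8)
m(z) = -10/7 + z/7 (m(z) = 3/7 + ((-5 + z) - 8)/7 = 3/7 + (-13 + z)/7 = 3/7 + (-13/7 + z/7) = -10/7 + z/7)
8*(m(1) - 21) = 8*((-10/7 + (⅐)*1) - 21) = 8*((-10/7 + ⅐) - 21) = 8*(-9/7 - 21) = 8*(-156/7) = -1248/7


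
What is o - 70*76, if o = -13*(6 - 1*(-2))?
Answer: -5424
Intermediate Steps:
o = -104 (o = -13*(6 + 2) = -13*8 = -104)
o - 70*76 = -104 - 70*76 = -104 - 5320 = -5424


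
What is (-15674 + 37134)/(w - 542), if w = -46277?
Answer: -21460/46819 ≈ -0.45836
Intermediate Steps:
(-15674 + 37134)/(w - 542) = (-15674 + 37134)/(-46277 - 542) = 21460/(-46819) = 21460*(-1/46819) = -21460/46819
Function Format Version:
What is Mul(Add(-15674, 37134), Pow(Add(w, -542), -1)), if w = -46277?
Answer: Rational(-21460, 46819) ≈ -0.45836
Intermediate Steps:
Mul(Add(-15674, 37134), Pow(Add(w, -542), -1)) = Mul(Add(-15674, 37134), Pow(Add(-46277, -542), -1)) = Mul(21460, Pow(-46819, -1)) = Mul(21460, Rational(-1, 46819)) = Rational(-21460, 46819)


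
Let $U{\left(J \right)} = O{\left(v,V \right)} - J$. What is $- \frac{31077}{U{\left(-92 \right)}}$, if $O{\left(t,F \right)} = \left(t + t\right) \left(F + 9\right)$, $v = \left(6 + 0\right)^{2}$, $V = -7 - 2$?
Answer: $- \frac{31077}{92} \approx -337.79$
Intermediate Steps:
$V = -9$ ($V = -7 - 2 = -9$)
$v = 36$ ($v = 6^{2} = 36$)
$O{\left(t,F \right)} = 2 t \left(9 + F\right)$
$U{\left(J \right)} = - J$ ($U{\left(J \right)} = 2 \cdot 36 \left(9 - 9\right) - J = 2 \cdot 36 \cdot 0 - J = 0 - J = - J$)
$- \frac{31077}{U{\left(-92 \right)}} = - \frac{31077}{\left(-1\right) \left(-92\right)} = - \frac{31077}{92}$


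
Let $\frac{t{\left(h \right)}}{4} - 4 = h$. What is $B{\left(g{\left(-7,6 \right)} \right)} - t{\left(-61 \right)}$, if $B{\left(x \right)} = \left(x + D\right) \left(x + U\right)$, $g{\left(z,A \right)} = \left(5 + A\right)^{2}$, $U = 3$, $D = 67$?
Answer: $23540$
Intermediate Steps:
$t{\left(h \right)} = 16 + 4 h$
$B{\left(x \right)} = \left(3 + x\right) \left(67 + x\right)$ ($B{\left(x \right)} = \left(x + 67\right) \left(x + 3\right) = \left(67 + x\right) \left(3 + x\right) = \left(3 + x\right) \left(67 + x\right)$)
$B{\left(g{\left(-7,6 \right)} \right)} - t{\left(-61 \right)} = \left(201 + \left(\left(5 + 6\right)^{2}\right)^{2} + 70 \left(5 + 6\right)^{2}\right) - \left(16 + 4 \left(-61\right)\right) = \left(201 + \left(11^{2}\right)^{2} + 70 \cdot 11^{2}\right) - \left(16 - 244\right) = \left(201 + 121^{2} + 70 \cdot 121\right) - -228 = \left(201 + 14641 + 8470\right) + 228 = 23312 + 228 = 23540$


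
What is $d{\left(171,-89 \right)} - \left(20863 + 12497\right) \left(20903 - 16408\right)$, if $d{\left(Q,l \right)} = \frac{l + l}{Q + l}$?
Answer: $- \frac{6148081289}{41} \approx -1.4995 \cdot 10^{8}$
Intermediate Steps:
$d{\left(Q,l \right)} = \frac{2 l}{Q + l}$
$d{\left(171,-89 \right)} - \left(20863 + 12497\right) \left(20903 - 16408\right) = 2 \left(-89\right) \frac{1}{171 - 89} - \left(20863 + 12497\right) \left(20903 - 16408\right) = 2 \left(-89\right) \frac{1}{82} - 33360 \cdot 4495 = 2 \left(-89\right) \frac{1}{82} - 149953200 = - \frac{89}{41} - 149953200 = - \frac{6148081289}{41}$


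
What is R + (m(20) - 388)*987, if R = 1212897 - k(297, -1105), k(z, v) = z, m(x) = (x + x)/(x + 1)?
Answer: 831524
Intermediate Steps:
m(x) = 2*x/(1 + x) (m(x) = (2*x)/(1 + x) = 2*x/(1 + x))
R = 1212600 (R = 1212897 - 1*297 = 1212897 - 297 = 1212600)
R + (m(20) - 388)*987 = 1212600 + (2*20/(1 + 20) - 388)*987 = 1212600 + (2*20/21 - 388)*987 = 1212600 + (2*20*(1/21) - 388)*987 = 1212600 + (40/21 - 388)*987 = 1212600 - 8108/21*987 = 1212600 - 381076 = 831524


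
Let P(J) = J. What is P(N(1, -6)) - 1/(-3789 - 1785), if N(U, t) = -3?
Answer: -16721/5574 ≈ -2.9998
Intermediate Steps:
P(N(1, -6)) - 1/(-3789 - 1785) = -3 - 1/(-3789 - 1785) = -3 - 1/(-5574) = -3 - 1*(-1/5574) = -3 + 1/5574 = -16721/5574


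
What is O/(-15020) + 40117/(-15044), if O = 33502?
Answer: -276640357/56490220 ≈ -4.8971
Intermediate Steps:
O/(-15020) + 40117/(-15044) = 33502/(-15020) + 40117/(-15044) = 33502*(-1/15020) + 40117*(-1/15044) = -16751/7510 - 40117/15044 = -276640357/56490220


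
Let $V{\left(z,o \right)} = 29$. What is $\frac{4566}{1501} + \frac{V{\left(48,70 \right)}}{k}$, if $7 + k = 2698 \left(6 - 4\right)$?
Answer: $\frac{24649703}{8088889} \approx 3.0474$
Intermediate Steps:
$k = 5389$ ($k = -7 + 2698 \left(6 - 4\right) = -7 + 2698 \cdot 2 = -7 + 5396 = 5389$)
$\frac{4566}{1501} + \frac{V{\left(48,70 \right)}}{k} = \frac{4566}{1501} + \frac{29}{5389} = \frac{24649703}{8088889}$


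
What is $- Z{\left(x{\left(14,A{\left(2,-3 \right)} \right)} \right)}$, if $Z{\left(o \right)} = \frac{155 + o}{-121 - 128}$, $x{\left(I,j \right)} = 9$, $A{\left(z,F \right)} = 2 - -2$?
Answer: $\frac{164}{249} \approx 0.65863$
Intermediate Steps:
$A{\left(z,F \right)} = 4$ ($A{\left(z,F \right)} = 2 + 2 = 4$)
$Z{\left(o \right)} = - \frac{155}{249} - \frac{o}{249}$ ($Z{\left(o \right)} = \frac{155 + o}{-249} = \left(155 + o\right) \left(- \frac{1}{249}\right) = - \frac{155}{249} - \frac{o}{249}$)
$- Z{\left(x{\left(14,A{\left(2,-3 \right)} \right)} \right)} = - (- \frac{155}{249} - \frac{3}{83}) = \left(-1\right) \left(- \frac{164}{249}\right) = \frac{164}{249}$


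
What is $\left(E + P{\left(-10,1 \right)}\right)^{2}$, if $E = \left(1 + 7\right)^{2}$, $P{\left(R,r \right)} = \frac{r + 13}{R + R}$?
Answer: $\frac{400689}{100} \approx 4006.9$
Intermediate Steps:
$P{\left(R,r \right)} = \frac{13 + r}{2 R}$
$E = 64$ ($E = 8^{2} = 64$)
$\left(E + P{\left(-10,1 \right)}\right)^{2} = \left(64 + \frac{13 + 1}{2 \left(-10\right)}\right)^{2} = \left(64 + \frac{1}{2} \left(- \frac{1}{10}\right) 14\right)^{2} = \left(64 - \frac{7}{10}\right)^{2} = \left(\frac{633}{10}\right)^{2} = \frac{400689}{100}$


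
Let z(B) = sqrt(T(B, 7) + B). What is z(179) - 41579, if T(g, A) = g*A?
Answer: -41579 + 2*sqrt(358) ≈ -41541.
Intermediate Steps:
T(g, A) = A*g
z(B) = 2*sqrt(2)*sqrt(B) (z(B) = sqrt(7*B + B) = sqrt(8*B) = 2*sqrt(2)*sqrt(B))
z(179) - 41579 = 2*sqrt(2)*sqrt(179) - 41579 = 2*sqrt(358) - 41579 = -41579 + 2*sqrt(358)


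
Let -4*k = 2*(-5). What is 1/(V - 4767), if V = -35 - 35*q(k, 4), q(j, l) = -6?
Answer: -1/4592 ≈ -0.00021777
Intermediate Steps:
k = 5/2 (k = -(-5)/2 = -¼*(-10) = 5/2 ≈ 2.5000)
V = 175 (V = -35 - 35*(-6) = -35 + 210 = 175)
1/(V - 4767) = 1/(175 - 4767) = 1/(-4592) = -1/4592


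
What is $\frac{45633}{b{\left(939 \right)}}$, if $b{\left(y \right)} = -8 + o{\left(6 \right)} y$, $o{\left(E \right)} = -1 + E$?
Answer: $\frac{45633}{4687} \approx 9.7361$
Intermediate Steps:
$b{\left(y \right)} = -8 + 5 y$ ($b{\left(y \right)} = -8 + \left(-1 + 6\right) y = -8 + 5 y$)
$\frac{45633}{b{\left(939 \right)}} = \frac{45633}{-8 + 5 \cdot 939} = \frac{45633}{-8 + 4695} = \frac{45633}{4687}$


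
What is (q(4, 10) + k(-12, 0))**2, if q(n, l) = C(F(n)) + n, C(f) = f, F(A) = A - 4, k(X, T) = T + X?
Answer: 64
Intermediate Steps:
F(A) = -4 + A
q(n, l) = -4 + 2*n (q(n, l) = (-4 + n) + n = -4 + 2*n)
(q(4, 10) + k(-12, 0))**2 = ((-4 + 2*4) + (0 - 12))**2 = ((-4 + 8) - 12)**2 = (4 - 12)**2 = (-8)**2 = 64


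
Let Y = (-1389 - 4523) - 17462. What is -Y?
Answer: 23374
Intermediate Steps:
Y = -23374 (Y = -5912 - 17462 = -23374)
-Y = -1*(-23374) = 23374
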